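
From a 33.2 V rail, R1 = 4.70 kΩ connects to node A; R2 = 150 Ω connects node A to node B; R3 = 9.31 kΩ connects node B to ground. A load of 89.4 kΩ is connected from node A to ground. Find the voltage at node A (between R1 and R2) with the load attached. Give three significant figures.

Below node A the series string R2+R3 = 9460 Ω sits in parallel with the 89400 Ω load: 8555 Ω.
V_A = 33.2 × 8555/(4700 + 8555) = 21.4 V.

V ≈ 21.4 V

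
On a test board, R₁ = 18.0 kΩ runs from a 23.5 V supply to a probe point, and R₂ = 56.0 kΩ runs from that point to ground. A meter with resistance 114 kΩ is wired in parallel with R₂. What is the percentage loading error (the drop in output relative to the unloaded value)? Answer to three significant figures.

The divider's output (Thévenin) resistance is R₁‖R₂ = 13.62 kΩ.
Fractional drop under load = R_th/(R_th + R_L) = 13.62 / (13.62 + 114) = 0.1067.
So the output falls by 10.7 %.

10.7 %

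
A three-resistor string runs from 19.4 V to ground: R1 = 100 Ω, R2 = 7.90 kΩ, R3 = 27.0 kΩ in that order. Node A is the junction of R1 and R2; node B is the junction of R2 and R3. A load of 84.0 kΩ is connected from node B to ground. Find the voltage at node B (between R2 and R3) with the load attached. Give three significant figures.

At node B, R3 is in parallel with the load: R3‖R_L = 20430 Ω.
Below node A the resistance is R2 + (R3‖R_L) = 28330 Ω, so V_A = 19.4 × 28330/28430 = 19.33 V.
Then V_B = V_A × (R3‖R_L)/(R2 + R3‖R_L) = 19.33 × 20430/28330 = 13.9 V.

V ≈ 13.9 V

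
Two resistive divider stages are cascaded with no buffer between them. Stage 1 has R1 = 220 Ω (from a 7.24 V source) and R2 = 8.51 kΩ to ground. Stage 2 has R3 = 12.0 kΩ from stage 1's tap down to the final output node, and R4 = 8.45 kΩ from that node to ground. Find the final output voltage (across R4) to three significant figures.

V_out ≈ 2.89 V

Stage 2 presents R3+R4 = 20450 Ω as a load on stage 1's tap.
Stage 1's lower leg becomes R2‖(R3+R4) = 6009 Ω, so V_mid = 7.24 × 6009/6229 = 6.984 V.
Stage 2 is itself unloaded: V_out = V_mid × R4/(R3+R4) = 6.984 × 8450/20450 = 2.89 V.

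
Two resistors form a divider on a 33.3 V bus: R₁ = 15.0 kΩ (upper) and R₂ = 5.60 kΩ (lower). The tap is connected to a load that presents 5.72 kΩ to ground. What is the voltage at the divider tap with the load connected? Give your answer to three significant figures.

V_out ≈ 5.28 V

The load sits in parallel with R₂: R₂‖R_L = (5.60 × 5.72) / (5.60 + 5.72) = 2.830 kΩ.
V_out = 33.3 × 2.830 / (15.0 + 2.830) = 33.3 × 2.830/17.83 = 5.28 V.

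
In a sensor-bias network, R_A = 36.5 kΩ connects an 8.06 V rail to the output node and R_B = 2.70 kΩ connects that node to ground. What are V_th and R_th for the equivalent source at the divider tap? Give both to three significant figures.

V_th = 0.555 V, R_th = 2.51 kΩ

V_th is the open-circuit tap voltage: 8.06 × 2.70/(36.5 + 2.70) = 0.555 V.
With the supply zeroed, R_A and R_B appear in parallel from the tap: R_th = R_A‖R_B = (36.5 × 2.70)/39.20 = 2.51 kΩ.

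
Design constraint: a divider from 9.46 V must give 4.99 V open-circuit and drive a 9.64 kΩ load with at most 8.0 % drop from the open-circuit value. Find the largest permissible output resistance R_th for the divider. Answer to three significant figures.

R_th ≤ 838 Ω

Loading drop = R_th/(R_th + R_L) ≤ 0.0800, so R_th ≤ R_L · ε/(1−ε) = 9.64 kΩ × 0.0800/0.9200 = 838 Ω.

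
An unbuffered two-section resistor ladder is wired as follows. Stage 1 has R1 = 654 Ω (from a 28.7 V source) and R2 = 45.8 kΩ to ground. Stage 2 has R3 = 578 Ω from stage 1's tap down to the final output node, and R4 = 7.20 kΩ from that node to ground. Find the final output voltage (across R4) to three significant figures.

Stage 2 presents R3+R4 = 7778 Ω as a load on stage 1's tap.
Stage 1's lower leg becomes R2‖(R3+R4) = 6649 Ω, so V_mid = 28.7 × 6649/7303 = 26.13 V.
Stage 2 is itself unloaded: V_out = V_mid × R4/(R3+R4) = 26.13 × 7200/7778 = 24.2 V.

V_out ≈ 24.2 V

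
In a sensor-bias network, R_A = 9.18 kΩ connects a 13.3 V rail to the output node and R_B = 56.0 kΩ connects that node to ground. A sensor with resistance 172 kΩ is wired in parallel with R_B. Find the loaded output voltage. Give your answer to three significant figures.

The load sits in parallel with R_B: R_B‖R_L = (56.0 × 172) / (56.0 + 172) = 42.25 kΩ.
V_out = 13.3 × 42.25 / (9.18 + 42.25) = 13.3 × 42.25/51.43 = 10.9 V.

V_out ≈ 10.9 V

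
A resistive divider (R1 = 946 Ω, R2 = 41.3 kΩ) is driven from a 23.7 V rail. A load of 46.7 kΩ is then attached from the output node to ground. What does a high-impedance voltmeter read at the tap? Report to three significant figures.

The load sits in parallel with R2: R2‖R_L = (41300 × 46700) / (41300 + 46700) = 21920 Ω.
V_out = 23.7 × 21920 / (946 + 21920) = 23.7 × 21920/22860 = 22.7 V.
(Unloaded it would have been 23.2 V.)

V_out ≈ 22.7 V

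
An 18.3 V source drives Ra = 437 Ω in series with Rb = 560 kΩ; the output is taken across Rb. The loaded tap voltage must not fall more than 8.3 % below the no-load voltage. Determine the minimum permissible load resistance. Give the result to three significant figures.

R_L(min) ≈ 4.82 kΩ

Output resistance R_th = Ra‖Rb = (437 × 560000)/560400 = 436.7 Ω.
The fractional drop is R_th/(R_th + R_L); requiring this ≤ 0.0830 gives R_L ≥ R_th(1/0.0830 − 1) = 436.7 × 11.05 = 4.82 kΩ.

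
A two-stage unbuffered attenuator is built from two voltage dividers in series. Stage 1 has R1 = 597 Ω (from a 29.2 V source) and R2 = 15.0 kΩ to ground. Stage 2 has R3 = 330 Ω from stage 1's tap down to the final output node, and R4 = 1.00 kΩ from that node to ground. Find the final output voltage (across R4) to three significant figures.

Stage 2 presents R3+R4 = 1330 Ω as a load on stage 1's tap.
Stage 1's lower leg becomes R2‖(R3+R4) = 1222 Ω, so V_mid = 29.2 × 1222/1819 = 19.61 V.
Stage 2 is itself unloaded: V_out = V_mid × R4/(R3+R4) = 19.61 × 1000/1330 = 14.7 V.

V_out ≈ 14.7 V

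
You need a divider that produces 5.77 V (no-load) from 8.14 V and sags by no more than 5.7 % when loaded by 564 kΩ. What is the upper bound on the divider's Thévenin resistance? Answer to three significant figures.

R_th ≤ 34.1 kΩ

Loading drop = R_th/(R_th + R_L) ≤ 0.0570, so R_th ≤ R_L · ε/(1−ε) = 564 kΩ × 0.0570/0.9430 = 34.1 kΩ.
(Any R1, R2 with R2/(R1+R2) = 0.709 and R1‖R2 ≤ 34.1 kΩ will meet the spec.)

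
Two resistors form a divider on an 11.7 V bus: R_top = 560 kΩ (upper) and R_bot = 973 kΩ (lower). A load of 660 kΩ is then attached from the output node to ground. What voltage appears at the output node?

V_out ≈ 4.83 V

The load sits in parallel with R_bot: R_bot‖R_L = (973 × 660) / (973 + 660) = 393.3 kΩ.
V_out = 11.7 × 393.3 / (560 + 393.3) = 11.7 × 393.3/953.3 = 4.83 V.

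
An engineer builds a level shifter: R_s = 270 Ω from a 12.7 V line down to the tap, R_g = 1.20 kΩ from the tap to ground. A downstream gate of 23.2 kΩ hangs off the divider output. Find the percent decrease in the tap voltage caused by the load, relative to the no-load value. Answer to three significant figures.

0.941 %

The divider's output (Thévenin) resistance is R_s‖R_g = 220.4 Ω.
Fractional drop under load = R_th/(R_th + R_L) = 220.4 / (220.4 + 23200) = 0.009411.
So the output falls by 0.941 %.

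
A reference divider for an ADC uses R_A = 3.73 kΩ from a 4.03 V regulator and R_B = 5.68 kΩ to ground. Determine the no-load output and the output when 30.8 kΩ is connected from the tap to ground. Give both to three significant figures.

Open-circuit: V = 4.03 × 5.68/(3.73 + 5.68) = 2.43 V.
With the load, R_B becomes R_B‖R_L = 4.796 kΩ, so V = 4.03 × 4.796/8.526 = 2.27 V.

Unloaded: 2.43 V; loaded: 2.27 V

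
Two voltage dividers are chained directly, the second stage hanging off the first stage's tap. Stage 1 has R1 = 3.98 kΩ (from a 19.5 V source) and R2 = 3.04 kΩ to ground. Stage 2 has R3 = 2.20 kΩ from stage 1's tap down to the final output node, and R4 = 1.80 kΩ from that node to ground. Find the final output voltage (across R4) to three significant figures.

Stage 2 presents R3+R4 = 4.000 kΩ as a load on stage 1's tap.
Stage 1's lower leg becomes R2‖(R3+R4) = 1.727 kΩ, so V_mid = 19.5 × 1.727/5.707 = 5.902 V.
Stage 2 is itself unloaded: V_out = V_mid × R4/(R3+R4) = 5.902 × 1.80/4.000 = 2.66 V.

V_out ≈ 2.66 V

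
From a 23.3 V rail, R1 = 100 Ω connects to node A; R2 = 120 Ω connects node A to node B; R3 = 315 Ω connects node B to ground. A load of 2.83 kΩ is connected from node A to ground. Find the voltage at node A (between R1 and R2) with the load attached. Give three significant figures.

V ≈ 18.4 V

Below node A the series string R2+R3 = 435.0 Ω sits in parallel with the 2830 Ω load: 377.0 Ω.
V_A = 23.3 × 377.0/(100 + 377.0) = 18.4 V.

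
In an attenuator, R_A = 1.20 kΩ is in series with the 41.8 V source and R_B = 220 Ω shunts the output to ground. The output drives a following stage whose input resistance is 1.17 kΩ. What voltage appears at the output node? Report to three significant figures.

The load sits in parallel with R_B: R_B‖R_L = (220 × 1170) / (220 + 1170) = 185.2 Ω.
V_out = 41.8 × 185.2 / (1200 + 185.2) = 41.8 × 185.2/1385 = 5.59 V.

V_out ≈ 5.59 V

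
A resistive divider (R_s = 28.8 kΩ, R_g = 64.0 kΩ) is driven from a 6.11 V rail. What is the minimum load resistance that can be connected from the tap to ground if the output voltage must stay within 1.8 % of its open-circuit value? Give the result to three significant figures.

R_L(min) ≈ 1.08 MΩ

Output resistance R_th = R_s‖R_g = (28.8 × 64.0)/92.80 = 19.86 kΩ.
The fractional drop is R_th/(R_th + R_L); requiring this ≤ 0.0180 gives R_L ≥ R_th(1/0.0180 − 1) = 19.86 × 54.56 = 1.08 MΩ.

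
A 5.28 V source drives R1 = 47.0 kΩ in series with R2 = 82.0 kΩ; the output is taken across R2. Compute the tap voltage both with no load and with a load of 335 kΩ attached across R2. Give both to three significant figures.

Open-circuit: V = 5.28 × 82.0/(47.0 + 82.0) = 3.36 V.
With the load, R2 becomes R2‖R_L = 65.88 kΩ, so V = 5.28 × 65.88/112.9 = 3.08 V.

Unloaded: 3.36 V; loaded: 3.08 V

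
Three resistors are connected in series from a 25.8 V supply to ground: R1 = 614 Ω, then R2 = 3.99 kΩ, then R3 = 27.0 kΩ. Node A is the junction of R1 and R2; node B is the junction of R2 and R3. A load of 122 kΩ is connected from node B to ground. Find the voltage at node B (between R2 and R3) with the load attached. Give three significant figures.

V ≈ 21.4 V

At node B, R3 is in parallel with the load: R3‖R_L = 22110 Ω.
Below node A the resistance is R2 + (R3‖R_L) = 26100 Ω, so V_A = 25.8 × 26100/26710 = 25.21 V.
Then V_B = V_A × (R3‖R_L)/(R2 + R3‖R_L) = 25.21 × 22110/26100 = 21.4 V.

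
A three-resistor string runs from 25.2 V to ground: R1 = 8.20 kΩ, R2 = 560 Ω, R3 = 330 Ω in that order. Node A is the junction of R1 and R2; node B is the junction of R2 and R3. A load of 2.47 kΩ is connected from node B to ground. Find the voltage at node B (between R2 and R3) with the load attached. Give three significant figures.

V ≈ 0.810 V

At node B, R3 is in parallel with the load: R3‖R_L = 291.1 Ω.
Below node A the resistance is R2 + (R3‖R_L) = 851.1 Ω, so V_A = 25.2 × 851.1/9051 = 2.370 V.
Then V_B = V_A × (R3‖R_L)/(R2 + R3‖R_L) = 2.370 × 291.1/851.1 = 0.810 V.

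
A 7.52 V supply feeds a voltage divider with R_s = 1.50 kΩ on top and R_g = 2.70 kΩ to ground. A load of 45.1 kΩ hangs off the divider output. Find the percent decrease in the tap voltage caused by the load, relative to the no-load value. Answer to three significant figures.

2.09 %

The divider's output (Thévenin) resistance is R_s‖R_g = 0.9643 kΩ.
Fractional drop under load = R_th/(R_th + R_L) = 0.9643 / (0.9643 + 45.1) = 0.02093.
So the output falls by 2.09 %.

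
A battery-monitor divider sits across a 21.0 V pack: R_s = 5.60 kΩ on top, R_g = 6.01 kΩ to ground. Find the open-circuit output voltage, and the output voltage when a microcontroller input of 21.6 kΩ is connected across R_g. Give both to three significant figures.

Unloaded: 10.9 V; loaded: 9.58 V

Open-circuit: V = 21.0 × 6.01/(5.60 + 6.01) = 10.9 V.
With the load, R_g becomes R_g‖R_L = 4.702 kΩ, so V = 21.0 × 4.702/10.30 = 9.58 V.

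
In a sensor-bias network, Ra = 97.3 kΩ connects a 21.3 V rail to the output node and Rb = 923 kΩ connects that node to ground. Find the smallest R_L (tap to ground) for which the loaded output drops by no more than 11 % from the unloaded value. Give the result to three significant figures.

Output resistance R_th = Ra‖Rb = (97.3 × 923)/1020 = 88.02 kΩ.
The fractional drop is R_th/(R_th + R_L); requiring this ≤ 0.110 gives R_L ≥ R_th(1/0.110 − 1) = 88.02 × 8.091 = 712 kΩ.

R_L(min) ≈ 712 kΩ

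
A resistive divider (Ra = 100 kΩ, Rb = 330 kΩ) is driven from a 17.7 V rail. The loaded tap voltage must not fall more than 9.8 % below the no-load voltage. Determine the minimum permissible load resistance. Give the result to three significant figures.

Output resistance R_th = Ra‖Rb = (100 × 330)/430.0 = 76.74 kΩ.
The fractional drop is R_th/(R_th + R_L); requiring this ≤ 0.0980 gives R_L ≥ R_th(1/0.0980 − 1) = 76.74 × 9.204 = 706 kΩ.

R_L(min) ≈ 706 kΩ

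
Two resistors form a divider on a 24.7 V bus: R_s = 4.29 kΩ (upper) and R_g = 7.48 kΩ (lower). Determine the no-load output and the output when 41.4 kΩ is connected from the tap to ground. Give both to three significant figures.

Open-circuit: V = 24.7 × 7.48/(4.29 + 7.48) = 15.7 V.
With the load, R_g becomes R_g‖R_L = 6.335 kΩ, so V = 24.7 × 6.335/10.63 = 14.7 V.

Unloaded: 15.7 V; loaded: 14.7 V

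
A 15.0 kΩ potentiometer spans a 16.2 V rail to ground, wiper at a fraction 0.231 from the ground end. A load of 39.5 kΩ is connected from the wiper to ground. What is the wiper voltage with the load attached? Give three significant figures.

V ≈ 3.51 V

The wiper splits the pot into (1−α)R = 11.54 kΩ above and αR = 3.465 kΩ below.
Lower section ‖ load = 3.186 kΩ.
V_wiper = 16.2 × 3.186/(11.54 + 3.186) = 3.51 V.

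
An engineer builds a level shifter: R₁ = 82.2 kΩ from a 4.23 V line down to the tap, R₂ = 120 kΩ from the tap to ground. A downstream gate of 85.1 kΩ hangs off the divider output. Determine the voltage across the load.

The load sits in parallel with R₂: R₂‖R_L = (120 × 85.1) / (120 + 85.1) = 49.79 kΩ.
V_out = 4.23 × 49.79 / (82.2 + 49.79) = 4.23 × 49.79/132.0 = 1.60 V.

V_out ≈ 1.60 V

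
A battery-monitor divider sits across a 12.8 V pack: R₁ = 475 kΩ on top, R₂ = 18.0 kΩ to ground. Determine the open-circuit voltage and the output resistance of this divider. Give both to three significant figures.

V_th = 0.467 V, R_th = 17.3 kΩ

V_th is the open-circuit tap voltage: 12.8 × 18.0/(475 + 18.0) = 0.467 V.
With the supply zeroed, R₁ and R₂ appear in parallel from the tap: R_th = R₁‖R₂ = (475 × 18.0)/493.0 = 17.3 kΩ.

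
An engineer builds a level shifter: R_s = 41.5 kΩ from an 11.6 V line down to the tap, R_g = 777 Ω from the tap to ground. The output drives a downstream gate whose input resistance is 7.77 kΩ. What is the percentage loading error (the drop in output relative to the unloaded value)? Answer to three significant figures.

The divider's output (Thévenin) resistance is R_s‖R_g = 762.7 Ω.
Fractional drop under load = R_th/(R_th + R_L) = 762.7 / (762.7 + 7770) = 0.08939.
So the output falls by 8.94 %.

8.94 %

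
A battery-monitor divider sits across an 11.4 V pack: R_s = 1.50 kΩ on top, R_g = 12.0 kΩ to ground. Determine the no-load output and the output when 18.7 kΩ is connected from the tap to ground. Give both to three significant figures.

Unloaded: 10.1 V; loaded: 9.46 V

Open-circuit: V = 11.4 × 12.0/(1.50 + 12.0) = 10.1 V.
With the load, R_g becomes R_g‖R_L = 7.309 kΩ, so V = 11.4 × 7.309/8.809 = 9.46 V.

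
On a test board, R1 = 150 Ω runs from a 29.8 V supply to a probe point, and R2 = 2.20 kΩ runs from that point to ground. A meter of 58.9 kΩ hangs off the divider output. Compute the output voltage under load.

The load sits in parallel with R2: R2‖R_L = (2200 × 58900) / (2200 + 58900) = 2121 Ω.
V_out = 29.8 × 2121 / (150 + 2121) = 29.8 × 2121/2271 = 27.8 V.
(Unloaded it would have been 27.9 V.)

V_out ≈ 27.8 V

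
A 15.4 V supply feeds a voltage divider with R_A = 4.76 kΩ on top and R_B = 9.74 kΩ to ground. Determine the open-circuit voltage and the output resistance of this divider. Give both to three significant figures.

V_th = 10.3 V, R_th = 3.20 kΩ

V_th is the open-circuit tap voltage: 15.4 × 9.74/(4.76 + 9.74) = 10.3 V.
With the supply zeroed, R_A and R_B appear in parallel from the tap: R_th = R_A‖R_B = (4.76 × 9.74)/14.50 = 3.20 kΩ.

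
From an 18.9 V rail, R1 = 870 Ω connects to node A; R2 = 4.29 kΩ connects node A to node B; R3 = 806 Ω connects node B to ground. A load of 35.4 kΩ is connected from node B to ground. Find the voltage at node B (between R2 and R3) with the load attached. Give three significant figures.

V ≈ 2.50 V

At node B, R3 is in parallel with the load: R3‖R_L = 788.1 Ω.
Below node A the resistance is R2 + (R3‖R_L) = 5078 Ω, so V_A = 18.9 × 5078/5948 = 16.14 V.
Then V_B = V_A × (R3‖R_L)/(R2 + R3‖R_L) = 16.14 × 788.1/5078 = 2.50 V.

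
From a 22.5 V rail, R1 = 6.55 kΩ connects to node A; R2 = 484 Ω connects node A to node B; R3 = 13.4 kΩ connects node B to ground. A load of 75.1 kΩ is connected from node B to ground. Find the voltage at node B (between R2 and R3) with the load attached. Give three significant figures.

At node B, R3 is in parallel with the load: R3‖R_L = 11370 Ω.
Below node A the resistance is R2 + (R3‖R_L) = 11860 Ω, so V_A = 22.5 × 11860/18410 = 14.49 V.
Then V_B = V_A × (R3‖R_L)/(R2 + R3‖R_L) = 14.49 × 11370/11860 = 13.9 V.

V ≈ 13.9 V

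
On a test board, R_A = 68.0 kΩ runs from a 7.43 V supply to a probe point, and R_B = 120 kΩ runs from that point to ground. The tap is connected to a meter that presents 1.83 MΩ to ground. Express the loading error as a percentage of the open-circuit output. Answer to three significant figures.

2.32 %

The divider's output (Thévenin) resistance is R_A‖R_B = 43.40 kΩ.
Fractional drop under load = R_th/(R_th + R_L) = 43.40 / (43.40 + 1830) = 0.02317.
So the output falls by 2.32 %.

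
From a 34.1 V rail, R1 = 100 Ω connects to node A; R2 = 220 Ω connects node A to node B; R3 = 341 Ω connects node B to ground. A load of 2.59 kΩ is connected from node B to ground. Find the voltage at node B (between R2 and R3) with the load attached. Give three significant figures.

V ≈ 16.5 V

At node B, R3 is in parallel with the load: R3‖R_L = 301.3 Ω.
Below node A the resistance is R2 + (R3‖R_L) = 521.3 Ω, so V_A = 34.1 × 521.3/621.3 = 28.61 V.
Then V_B = V_A × (R3‖R_L)/(R2 + R3‖R_L) = 28.61 × 301.3/521.3 = 16.5 V.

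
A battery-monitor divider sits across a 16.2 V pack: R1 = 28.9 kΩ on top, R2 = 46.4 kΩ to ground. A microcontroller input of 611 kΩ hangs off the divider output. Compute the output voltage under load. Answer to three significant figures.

V_out ≈ 9.70 V

The load sits in parallel with R2: R2‖R_L = (46.4 × 611) / (46.4 + 611) = 43.13 kΩ.
V_out = 16.2 × 43.13 / (28.9 + 43.13) = 16.2 × 43.13/72.03 = 9.70 V.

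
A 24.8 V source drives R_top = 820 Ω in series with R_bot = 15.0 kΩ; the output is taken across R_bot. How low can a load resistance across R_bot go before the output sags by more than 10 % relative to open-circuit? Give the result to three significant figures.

R_L(min) ≈ 7.00 kΩ

Output resistance R_th = R_top‖R_bot = (820 × 15000)/15820 = 777.5 Ω.
The fractional drop is R_th/(R_th + R_L); requiring this ≤ 0.100 gives R_L ≥ R_th(1/0.100 − 1) = 777.5 × 9.000 = 7.00 kΩ.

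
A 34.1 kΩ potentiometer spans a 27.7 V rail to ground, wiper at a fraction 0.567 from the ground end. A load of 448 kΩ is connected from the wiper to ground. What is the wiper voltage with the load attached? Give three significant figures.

V ≈ 15.4 V

The wiper splits the pot into (1−α)R = 14.77 kΩ above and αR = 19.33 kΩ below.
Lower section ‖ load = 18.53 kΩ.
V_wiper = 27.7 × 18.53/(14.77 + 18.53) = 15.4 V.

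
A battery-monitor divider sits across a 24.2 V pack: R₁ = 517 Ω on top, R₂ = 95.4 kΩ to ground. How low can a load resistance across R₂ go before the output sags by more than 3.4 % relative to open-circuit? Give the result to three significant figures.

Output resistance R_th = R₁‖R₂ = (517 × 95400)/95920 = 514.2 Ω.
The fractional drop is R_th/(R_th + R_L); requiring this ≤ 0.0340 gives R_L ≥ R_th(1/0.0340 − 1) = 514.2 × 28.41 = 14.6 kΩ.

R_L(min) ≈ 14.6 kΩ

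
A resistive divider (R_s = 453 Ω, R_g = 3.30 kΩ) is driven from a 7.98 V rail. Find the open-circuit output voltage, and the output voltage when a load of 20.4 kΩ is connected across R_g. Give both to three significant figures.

Open-circuit: V = 7.98 × 3300/(453 + 3300) = 7.02 V.
With the load, R_g becomes R_g‖R_L = 2841 Ω, so V = 7.98 × 2841/3294 = 6.88 V.

Unloaded: 7.02 V; loaded: 6.88 V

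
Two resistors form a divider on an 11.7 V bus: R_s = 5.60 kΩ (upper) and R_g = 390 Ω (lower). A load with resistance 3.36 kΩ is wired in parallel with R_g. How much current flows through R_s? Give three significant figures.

I ≈ 1.97 mA

R_g‖R_L = 349.4 Ω, so the source sees R_s + R_g‖R_L = 5949 Ω.
I = 11.7 V / 5949 Ω = 1.97 mA.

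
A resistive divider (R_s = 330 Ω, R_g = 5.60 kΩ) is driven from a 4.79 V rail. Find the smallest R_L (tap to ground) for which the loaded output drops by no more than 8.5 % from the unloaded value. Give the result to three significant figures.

Output resistance R_th = R_s‖R_g = (330 × 5600)/5930 = 311.6 Ω.
The fractional drop is R_th/(R_th + R_L); requiring this ≤ 0.0850 gives R_L ≥ R_th(1/0.0850 − 1) = 311.6 × 10.76 = 3.35 kΩ.

R_L(min) ≈ 3.35 kΩ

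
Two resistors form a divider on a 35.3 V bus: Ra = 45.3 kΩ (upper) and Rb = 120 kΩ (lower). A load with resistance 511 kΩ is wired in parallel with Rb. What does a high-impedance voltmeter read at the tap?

V_out ≈ 24.1 V

The load sits in parallel with Rb: Rb‖R_L = (120 × 511) / (120 + 511) = 97.18 kΩ.
V_out = 35.3 × 97.18 / (45.3 + 97.18) = 35.3 × 97.18/142.5 = 24.1 V.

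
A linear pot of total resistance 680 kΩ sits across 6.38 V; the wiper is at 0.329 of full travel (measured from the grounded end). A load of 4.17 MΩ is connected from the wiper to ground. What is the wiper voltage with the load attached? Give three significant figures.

The wiper splits the pot into (1−α)R = 456.3 kΩ above and αR = 223.7 kΩ below.
Lower section ‖ load = 212.3 kΩ.
V_wiper = 6.38 × 212.3/(456.3 + 212.3) = 2.03 V.

V ≈ 2.03 V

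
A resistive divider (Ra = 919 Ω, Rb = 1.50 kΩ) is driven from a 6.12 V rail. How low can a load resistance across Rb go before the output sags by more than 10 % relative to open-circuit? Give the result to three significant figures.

Output resistance R_th = Ra‖Rb = (919 × 1500)/2419 = 569.9 Ω.
The fractional drop is R_th/(R_th + R_L); requiring this ≤ 0.100 gives R_L ≥ R_th(1/0.100 − 1) = 569.9 × 9.000 = 5.13 kΩ.

R_L(min) ≈ 5.13 kΩ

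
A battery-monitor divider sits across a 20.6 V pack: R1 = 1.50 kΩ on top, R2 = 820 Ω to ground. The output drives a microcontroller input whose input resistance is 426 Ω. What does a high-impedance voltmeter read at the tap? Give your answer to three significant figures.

The load sits in parallel with R2: R2‖R_L = (820 × 426) / (820 + 426) = 280.4 Ω.
V_out = 20.6 × 280.4 / (1500 + 280.4) = 20.6 × 280.4/1780 = 3.24 V.

V_out ≈ 3.24 V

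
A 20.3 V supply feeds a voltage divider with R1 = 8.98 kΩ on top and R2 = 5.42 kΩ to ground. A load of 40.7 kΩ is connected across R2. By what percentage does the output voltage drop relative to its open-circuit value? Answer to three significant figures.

The divider's output (Thévenin) resistance is R1‖R2 = 3.380 kΩ.
Fractional drop under load = R_th/(R_th + R_L) = 3.380 / (3.380 + 40.7) = 0.07668.
So the output falls by 7.67 %.

7.67 %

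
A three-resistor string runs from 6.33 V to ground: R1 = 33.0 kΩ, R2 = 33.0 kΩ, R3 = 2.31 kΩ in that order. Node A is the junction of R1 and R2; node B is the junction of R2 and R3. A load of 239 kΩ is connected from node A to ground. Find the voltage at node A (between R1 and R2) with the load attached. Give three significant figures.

V ≈ 3.05 V

Below node A the series string R2+R3 = 35.31 kΩ sits in parallel with the 239 kΩ load: 30.76 kΩ.
V_A = 6.33 × 30.76/(33.0 + 30.76) = 3.05 V.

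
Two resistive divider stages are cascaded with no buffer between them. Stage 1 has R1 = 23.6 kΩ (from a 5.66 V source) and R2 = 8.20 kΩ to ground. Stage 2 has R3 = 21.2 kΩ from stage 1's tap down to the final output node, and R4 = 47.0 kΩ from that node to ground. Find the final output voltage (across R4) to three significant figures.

Stage 2 presents R3+R4 = 68.20 kΩ as a load on stage 1's tap.
Stage 1's lower leg becomes R2‖(R3+R4) = 7.320 kΩ, so V_mid = 5.66 × 7.320/30.92 = 1.340 V.
Stage 2 is itself unloaded: V_out = V_mid × R4/(R3+R4) = 1.340 × 47.0/68.20 = 0.923 V.

V_out ≈ 0.923 V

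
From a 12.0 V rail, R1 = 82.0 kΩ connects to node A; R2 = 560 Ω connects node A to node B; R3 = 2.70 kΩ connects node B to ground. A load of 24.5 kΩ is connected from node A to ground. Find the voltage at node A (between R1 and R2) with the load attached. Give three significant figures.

Below node A the series string R2+R3 = 3260 Ω sits in parallel with the 24500 Ω load: 2877 Ω.
V_A = 12.0 × 2877/(82000 + 2877) = 0.407 V.

V ≈ 0.407 V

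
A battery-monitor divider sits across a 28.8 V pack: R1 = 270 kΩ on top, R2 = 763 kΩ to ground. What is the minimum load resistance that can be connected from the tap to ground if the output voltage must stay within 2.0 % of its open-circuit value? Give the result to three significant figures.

Output resistance R_th = R1‖R2 = (270 × 763)/1033 = 199.4 kΩ.
The fractional drop is R_th/(R_th + R_L); requiring this ≤ 0.0200 gives R_L ≥ R_th(1/0.0200 − 1) = 199.4 × 49.00 = 9.77 MΩ.

R_L(min) ≈ 9.77 MΩ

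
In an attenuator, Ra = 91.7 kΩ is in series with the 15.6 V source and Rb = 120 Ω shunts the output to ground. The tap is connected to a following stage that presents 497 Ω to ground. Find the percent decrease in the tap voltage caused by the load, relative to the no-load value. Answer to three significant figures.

The divider's output (Thévenin) resistance is Ra‖Rb = 119.8 Ω.
Fractional drop under load = R_th/(R_th + R_L) = 119.8 / (119.8 + 497) = 0.1943.
So the output falls by 19.4 %.

19.4 %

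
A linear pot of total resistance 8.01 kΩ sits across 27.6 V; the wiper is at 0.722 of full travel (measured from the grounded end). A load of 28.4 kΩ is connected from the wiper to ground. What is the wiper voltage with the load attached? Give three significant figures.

V ≈ 18.9 V

The wiper splits the pot into (1−α)R = 2.227 kΩ above and αR = 5.783 kΩ below.
Lower section ‖ load = 4.805 kΩ.
V_wiper = 27.6 × 4.805/(2.227 + 4.805) = 18.9 V.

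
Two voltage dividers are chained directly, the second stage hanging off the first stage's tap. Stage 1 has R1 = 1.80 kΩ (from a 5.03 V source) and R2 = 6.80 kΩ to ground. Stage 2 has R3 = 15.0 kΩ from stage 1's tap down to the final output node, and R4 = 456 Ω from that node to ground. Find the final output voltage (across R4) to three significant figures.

Stage 2 presents R3+R4 = 15460 Ω as a load on stage 1's tap.
Stage 1's lower leg becomes R2‖(R3+R4) = 4722 Ω, so V_mid = 5.03 × 4722/6522 = 3.642 V.
Stage 2 is itself unloaded: V_out = V_mid × R4/(R3+R4) = 3.642 × 456/15460 = 0.107 V.

V_out ≈ 0.107 V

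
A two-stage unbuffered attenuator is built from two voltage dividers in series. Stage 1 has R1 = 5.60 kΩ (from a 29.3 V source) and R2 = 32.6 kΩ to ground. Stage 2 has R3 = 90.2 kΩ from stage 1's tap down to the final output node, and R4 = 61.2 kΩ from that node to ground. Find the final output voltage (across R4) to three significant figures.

V_out ≈ 9.80 V

Stage 2 presents R3+R4 = 151.4 kΩ as a load on stage 1's tap.
Stage 1's lower leg becomes R2‖(R3+R4) = 26.82 kΩ, so V_mid = 29.3 × 26.82/32.42 = 24.24 V.
Stage 2 is itself unloaded: V_out = V_mid × R4/(R3+R4) = 24.24 × 61.2/151.4 = 9.80 V.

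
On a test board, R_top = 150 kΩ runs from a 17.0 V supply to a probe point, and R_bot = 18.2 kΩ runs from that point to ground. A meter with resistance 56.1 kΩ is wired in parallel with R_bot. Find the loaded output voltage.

V_out ≈ 1.43 V

The load sits in parallel with R_bot: R_bot‖R_L = (18.2 × 56.1) / (18.2 + 56.1) = 13.74 kΩ.
V_out = 17.0 × 13.74 / (150 + 13.74) = 17.0 × 13.74/163.7 = 1.43 V.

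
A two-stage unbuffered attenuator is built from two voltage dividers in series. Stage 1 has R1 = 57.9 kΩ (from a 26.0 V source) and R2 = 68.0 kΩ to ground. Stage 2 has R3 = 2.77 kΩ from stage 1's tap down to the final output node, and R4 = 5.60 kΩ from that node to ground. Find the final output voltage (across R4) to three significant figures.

V_out ≈ 1.98 V

Stage 2 presents R3+R4 = 8.370 kΩ as a load on stage 1's tap.
Stage 1's lower leg becomes R2‖(R3+R4) = 7.453 kΩ, so V_mid = 26.0 × 7.453/65.35 = 2.965 V.
Stage 2 is itself unloaded: V_out = V_mid × R4/(R3+R4) = 2.965 × 5.60/8.370 = 1.98 V.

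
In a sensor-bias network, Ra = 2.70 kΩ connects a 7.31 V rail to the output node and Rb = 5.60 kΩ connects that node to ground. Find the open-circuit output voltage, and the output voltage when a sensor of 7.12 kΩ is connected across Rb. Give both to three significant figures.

Unloaded: 4.93 V; loaded: 3.93 V

Open-circuit: V = 7.31 × 5.60/(2.70 + 5.60) = 4.93 V.
With the load, Rb becomes Rb‖R_L = 3.135 kΩ, so V = 7.31 × 3.135/5.835 = 3.93 V.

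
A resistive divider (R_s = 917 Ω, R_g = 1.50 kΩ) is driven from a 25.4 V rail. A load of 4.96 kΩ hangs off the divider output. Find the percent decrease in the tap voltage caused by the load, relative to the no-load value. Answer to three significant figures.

10.3 %

Unloaded V = 25.4 × 1500/2417 = 15.763 V.
Loaded: R_g‖R_L = 1152 Ω, giving V = 25.4 × 1152/2069 = 14.141 V.
Drop = (15.763 − 14.141) / 15.763 = 10.3 %.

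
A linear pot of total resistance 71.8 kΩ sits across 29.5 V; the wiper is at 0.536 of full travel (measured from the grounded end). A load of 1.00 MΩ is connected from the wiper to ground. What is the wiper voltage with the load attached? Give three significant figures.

V ≈ 15.5 V

The wiper splits the pot into (1−α)R = 33.32 kΩ above and αR = 38.48 kΩ below.
Lower section ‖ load = 37.06 kΩ.
V_wiper = 29.5 × 37.06/(33.32 + 37.06) = 15.5 V.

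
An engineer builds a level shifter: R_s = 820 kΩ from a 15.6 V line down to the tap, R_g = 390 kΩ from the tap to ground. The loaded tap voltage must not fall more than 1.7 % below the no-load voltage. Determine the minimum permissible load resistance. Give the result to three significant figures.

R_L(min) ≈ 15.3 MΩ

Output resistance R_th = R_s‖R_g = (820 × 390)/1210 = 264.3 kΩ.
The fractional drop is R_th/(R_th + R_L); requiring this ≤ 0.0170 gives R_L ≥ R_th(1/0.0170 − 1) = 264.3 × 57.82 = 15.3 MΩ.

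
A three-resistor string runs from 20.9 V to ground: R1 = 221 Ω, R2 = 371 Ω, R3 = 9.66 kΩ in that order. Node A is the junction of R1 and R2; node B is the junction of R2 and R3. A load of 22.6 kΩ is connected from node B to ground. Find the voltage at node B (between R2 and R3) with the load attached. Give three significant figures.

At node B, R3 is in parallel with the load: R3‖R_L = 6767 Ω.
Below node A the resistance is R2 + (R3‖R_L) = 7138 Ω, so V_A = 20.9 × 7138/7359 = 20.27 V.
Then V_B = V_A × (R3‖R_L)/(R2 + R3‖R_L) = 20.27 × 6767/7138 = 19.2 V.

V ≈ 19.2 V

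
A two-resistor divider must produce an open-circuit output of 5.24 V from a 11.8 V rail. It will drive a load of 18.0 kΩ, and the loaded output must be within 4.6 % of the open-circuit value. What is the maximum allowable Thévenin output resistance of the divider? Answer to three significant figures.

R_th ≤ 868 Ω

Loading drop = R_th/(R_th + R_L) ≤ 0.0460, so R_th ≤ R_L · ε/(1−ε) = 18.0 kΩ × 0.0460/0.9540 = 868 Ω.
(Any R1, R2 with R2/(R1+R2) = 0.444 and R1‖R2 ≤ 868 Ω will meet the spec.)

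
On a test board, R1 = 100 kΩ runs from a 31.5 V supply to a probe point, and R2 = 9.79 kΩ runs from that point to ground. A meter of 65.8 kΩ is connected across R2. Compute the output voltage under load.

The load sits in parallel with R2: R2‖R_L = (9.79 × 65.8) / (9.79 + 65.8) = 8.522 kΩ.
V_out = 31.5 × 8.522 / (100 + 8.522) = 31.5 × 8.522/108.5 = 2.47 V.

V_out ≈ 2.47 V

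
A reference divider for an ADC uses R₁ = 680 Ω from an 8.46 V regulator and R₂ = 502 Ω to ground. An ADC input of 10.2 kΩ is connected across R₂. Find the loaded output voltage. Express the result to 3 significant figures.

The load sits in parallel with R₂: R₂‖R_L = (502 × 10200) / (502 + 10200) = 478.5 Ω.
V_out = 8.46 × 478.5 / (680 + 478.5) = 8.46 × 478.5/1158 = 3.49 V.

V_out ≈ 3.49 V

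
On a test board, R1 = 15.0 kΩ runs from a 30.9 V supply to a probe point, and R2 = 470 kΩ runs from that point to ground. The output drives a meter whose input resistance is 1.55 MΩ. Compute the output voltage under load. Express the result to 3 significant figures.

V_out ≈ 29.7 V

The load sits in parallel with R2: R2‖R_L = (470 × 1550) / (470 + 1550) = 360.6 kΩ.
V_out = 30.9 × 360.6 / (15.0 + 360.6) = 30.9 × 360.6/375.6 = 29.7 V.
(Unloaded it would have been 29.9 V.)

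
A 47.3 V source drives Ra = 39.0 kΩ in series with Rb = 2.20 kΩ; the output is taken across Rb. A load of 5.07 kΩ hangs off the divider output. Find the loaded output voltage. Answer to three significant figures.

The load sits in parallel with Rb: Rb‖R_L = (2.20 × 5.07) / (2.20 + 5.07) = 1.534 kΩ.
V_out = 47.3 × 1.534 / (39.0 + 1.534) = 47.3 × 1.534/40.53 = 1.79 V.

V_out ≈ 1.79 V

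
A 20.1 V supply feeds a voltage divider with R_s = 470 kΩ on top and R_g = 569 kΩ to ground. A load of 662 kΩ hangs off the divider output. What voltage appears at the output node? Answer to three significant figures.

The load sits in parallel with R_g: R_g‖R_L = (569 × 662) / (569 + 662) = 306.0 kΩ.
V_out = 20.1 × 306.0 / (470 + 306.0) = 20.1 × 306.0/776.0 = 7.93 V.
(Unloaded it would have been 11.0 V.)

V_out ≈ 7.93 V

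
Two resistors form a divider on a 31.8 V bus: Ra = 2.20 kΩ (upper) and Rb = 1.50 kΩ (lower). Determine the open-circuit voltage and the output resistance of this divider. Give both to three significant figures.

V_th = 12.9 V, R_th = 892 Ω

V_th is the open-circuit tap voltage: 31.8 × 1.50/(2.20 + 1.50) = 12.9 V.
With the supply zeroed, Ra and Rb appear in parallel from the tap: R_th = Ra‖Rb = (2.20 × 1.50)/3.700 = 892 Ω.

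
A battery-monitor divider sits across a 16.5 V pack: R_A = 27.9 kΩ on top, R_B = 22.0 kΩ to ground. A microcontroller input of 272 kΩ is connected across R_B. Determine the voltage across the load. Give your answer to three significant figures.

The load sits in parallel with R_B: R_B‖R_L = (22.0 × 272) / (22.0 + 272) = 20.35 kΩ.
V_out = 16.5 × 20.35 / (27.9 + 20.35) = 16.5 × 20.35/48.25 = 6.96 V.

V_out ≈ 6.96 V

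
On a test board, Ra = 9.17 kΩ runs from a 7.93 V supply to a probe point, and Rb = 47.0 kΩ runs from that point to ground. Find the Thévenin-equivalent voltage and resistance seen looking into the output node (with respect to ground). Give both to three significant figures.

V_th is the open-circuit tap voltage: 7.93 × 47.0/(9.17 + 47.0) = 6.64 V.
With the supply zeroed, Ra and Rb appear in parallel from the tap: R_th = Ra‖Rb = (9.17 × 47.0)/56.17 = 7.67 kΩ.

V_th = 6.64 V, R_th = 7.67 kΩ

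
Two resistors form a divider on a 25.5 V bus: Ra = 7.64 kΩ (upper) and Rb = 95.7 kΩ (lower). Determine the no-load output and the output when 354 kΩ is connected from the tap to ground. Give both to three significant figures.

Unloaded: 23.6 V; loaded: 23.2 V

Open-circuit: V = 25.5 × 95.7/(7.64 + 95.7) = 23.6 V.
With the load, Rb becomes Rb‖R_L = 75.33 kΩ, so V = 25.5 × 75.33/82.97 = 23.2 V.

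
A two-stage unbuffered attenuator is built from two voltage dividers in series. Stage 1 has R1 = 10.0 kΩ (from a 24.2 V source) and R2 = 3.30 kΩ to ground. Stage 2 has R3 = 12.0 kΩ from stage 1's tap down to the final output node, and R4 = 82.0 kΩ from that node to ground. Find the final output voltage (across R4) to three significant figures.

Stage 2 presents R3+R4 = 94.00 kΩ as a load on stage 1's tap.
Stage 1's lower leg becomes R2‖(R3+R4) = 3.188 kΩ, so V_mid = 24.2 × 3.188/13.19 = 5.850 V.
Stage 2 is itself unloaded: V_out = V_mid × R4/(R3+R4) = 5.850 × 82.0/94.00 = 5.10 V.

V_out ≈ 5.10 V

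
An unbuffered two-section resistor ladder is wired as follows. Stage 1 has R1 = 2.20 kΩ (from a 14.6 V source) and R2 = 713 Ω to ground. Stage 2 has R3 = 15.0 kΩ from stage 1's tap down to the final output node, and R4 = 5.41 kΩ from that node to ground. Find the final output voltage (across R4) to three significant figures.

Stage 2 presents R3+R4 = 20410 Ω as a load on stage 1's tap.
Stage 1's lower leg becomes R2‖(R3+R4) = 688.9 Ω, so V_mid = 14.6 × 688.9/2889 = 3.482 V.
Stage 2 is itself unloaded: V_out = V_mid × R4/(R3+R4) = 3.482 × 5410/20410 = 0.923 V.

V_out ≈ 0.923 V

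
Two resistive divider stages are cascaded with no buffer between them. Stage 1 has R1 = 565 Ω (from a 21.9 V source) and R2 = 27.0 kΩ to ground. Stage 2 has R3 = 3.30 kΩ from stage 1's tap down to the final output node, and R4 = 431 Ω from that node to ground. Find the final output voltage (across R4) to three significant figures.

V_out ≈ 2.16 V

Stage 2 presents R3+R4 = 3731 Ω as a load on stage 1's tap.
Stage 1's lower leg becomes R2‖(R3+R4) = 3278 Ω, so V_mid = 21.9 × 3278/3843 = 18.68 V.
Stage 2 is itself unloaded: V_out = V_mid × R4/(R3+R4) = 18.68 × 431/3731 = 2.16 V.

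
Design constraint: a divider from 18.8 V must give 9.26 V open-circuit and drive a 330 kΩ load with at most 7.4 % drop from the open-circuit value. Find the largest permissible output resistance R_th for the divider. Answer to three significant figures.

Loading drop = R_th/(R_th + R_L) ≤ 0.0740, so R_th ≤ R_L · ε/(1−ε) = 330 kΩ × 0.0740/0.9260 = 26.4 kΩ.
(Any R1, R2 with R2/(R1+R2) = 0.493 and R1‖R2 ≤ 26.4 kΩ will meet the spec.)

R_th ≤ 26.4 kΩ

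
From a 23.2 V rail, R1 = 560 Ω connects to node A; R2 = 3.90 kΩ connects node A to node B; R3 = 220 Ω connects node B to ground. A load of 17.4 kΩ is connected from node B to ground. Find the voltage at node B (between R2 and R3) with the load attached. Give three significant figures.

At node B, R3 is in parallel with the load: R3‖R_L = 217.3 Ω.
Below node A the resistance is R2 + (R3‖R_L) = 4117 Ω, so V_A = 23.2 × 4117/4677 = 20.42 V.
Then V_B = V_A × (R3‖R_L)/(R2 + R3‖R_L) = 20.42 × 217.3/4117 = 1.08 V.

V ≈ 1.08 V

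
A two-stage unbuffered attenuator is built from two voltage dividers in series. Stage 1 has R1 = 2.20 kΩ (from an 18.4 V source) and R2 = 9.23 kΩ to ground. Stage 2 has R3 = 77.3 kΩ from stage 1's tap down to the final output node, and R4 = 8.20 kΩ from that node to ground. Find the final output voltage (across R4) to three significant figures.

V_out ≈ 1.40 V

Stage 2 presents R3+R4 = 85.50 kΩ as a load on stage 1's tap.
Stage 1's lower leg becomes R2‖(R3+R4) = 8.331 kΩ, so V_mid = 18.4 × 8.331/10.53 = 14.56 V.
Stage 2 is itself unloaded: V_out = V_mid × R4/(R3+R4) = 14.56 × 8.20/85.50 = 1.40 V.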